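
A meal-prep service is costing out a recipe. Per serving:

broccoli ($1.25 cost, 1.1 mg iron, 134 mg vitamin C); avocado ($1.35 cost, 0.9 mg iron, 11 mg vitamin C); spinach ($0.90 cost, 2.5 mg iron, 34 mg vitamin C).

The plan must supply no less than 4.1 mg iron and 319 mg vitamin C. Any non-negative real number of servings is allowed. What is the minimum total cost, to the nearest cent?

$3.36

A basic optimal solution has at most two foods positive. Try each food alone and each pair with both targets met exactly.
broccoli only: max(4.1/1.1, 319/134) = 3.727 servings → $4.66.
avocado only: max(4.1/0.9, 319/11) = 29 servings → $39.15.
spinach only: max(4.1/2.5, 319/34) = 9.382 servings → $8.44.
broccoli + avocado with both tight: 2.23 servings and 1.829 servings → $5.26.
broccoli + spinach with both tight: 2.211 servings and 0.667 servings → $3.36.
avocado + spinach: intersection lies outside the first quadrant.
Cheapest feasible corner: $3.36.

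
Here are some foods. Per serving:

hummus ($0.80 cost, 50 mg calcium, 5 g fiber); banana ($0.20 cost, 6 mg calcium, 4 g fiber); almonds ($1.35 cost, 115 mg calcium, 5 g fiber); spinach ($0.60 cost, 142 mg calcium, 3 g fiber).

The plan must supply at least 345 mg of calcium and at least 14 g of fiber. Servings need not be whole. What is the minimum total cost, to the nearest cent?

An LP optimum is at a vertex; with two nutrient constraints at most two foods are used. Check each candidate.
hummus only: max(345/50, 14/5) = 6.9 servings → $5.52.
banana only: max(345/6, 14/4) = 57.5 servings → $11.50.
almonds only: max(345/115, 14/5) = 3 servings → $4.05.
spinach only: max(345/142, 14/3) = 4.667 servings → $2.80.
hummus + banana: intersection lies outside the first quadrant.
hummus + almonds: the both-tight solution has a negative serving — not a feasible corner.
hummus + spinach with both tight: 1.702 servings and 1.83 servings → $2.46.
banana + almonds: the both-tight solution has a negative serving — not a feasible corner.
banana + spinach with both tight: 1.733 servings and 2.356 servings → $1.76.
almonds + spinach with both tight: 2.611 servings and 0.3151 servings → $3.71.
So the least-cost plan costs $1.76.

$1.76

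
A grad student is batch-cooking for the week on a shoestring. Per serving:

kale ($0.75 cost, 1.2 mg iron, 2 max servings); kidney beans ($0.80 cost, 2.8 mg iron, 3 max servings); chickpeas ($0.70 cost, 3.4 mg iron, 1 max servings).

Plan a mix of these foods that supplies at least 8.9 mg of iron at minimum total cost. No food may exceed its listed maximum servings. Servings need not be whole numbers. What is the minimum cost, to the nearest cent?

Cost per mg of iron: chickpeas $0.2059, kidney beans $0.2857, kale $0.6250.
Take 1 serving of chickpeas: +3.4 mg iron for $0.70 (total $0.70, still need 5.5 mg).
Take 1.964 servings of kidney beans: +5.5 mg iron for $1.57 (total $2.27, still need 0.0 mg).
Filling from the cheapest source first is optimal under one linear minimum: $2.27.

$2.27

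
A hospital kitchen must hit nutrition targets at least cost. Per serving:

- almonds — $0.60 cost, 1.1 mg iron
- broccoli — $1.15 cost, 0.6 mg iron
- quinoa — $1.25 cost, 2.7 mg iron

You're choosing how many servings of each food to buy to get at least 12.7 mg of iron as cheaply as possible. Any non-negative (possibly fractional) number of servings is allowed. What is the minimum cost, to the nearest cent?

$5.88

Cost per mg of iron: quinoa $0.4630, almonds $0.5455, broccoli $1.9167.
With no serving limits, use only quinoa: 12.7 mg / 2.7 mg = 4.704 servings × $1.25 = $5.88.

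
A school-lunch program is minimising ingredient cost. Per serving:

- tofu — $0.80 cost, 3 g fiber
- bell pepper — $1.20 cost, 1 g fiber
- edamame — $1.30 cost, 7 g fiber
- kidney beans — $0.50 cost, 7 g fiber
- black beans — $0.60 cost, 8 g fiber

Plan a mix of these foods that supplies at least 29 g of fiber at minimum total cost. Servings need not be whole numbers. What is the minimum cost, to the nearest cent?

Cost per g of fiber: kidney beans $0.0714, black beans $0.0750, edamame $0.1857, tofu $0.2667, bell pepper $1.2000.
With no serving limits, use only kidney beans: 29 g / 7 g = 4.143 servings × $0.50 = $2.07.

$2.07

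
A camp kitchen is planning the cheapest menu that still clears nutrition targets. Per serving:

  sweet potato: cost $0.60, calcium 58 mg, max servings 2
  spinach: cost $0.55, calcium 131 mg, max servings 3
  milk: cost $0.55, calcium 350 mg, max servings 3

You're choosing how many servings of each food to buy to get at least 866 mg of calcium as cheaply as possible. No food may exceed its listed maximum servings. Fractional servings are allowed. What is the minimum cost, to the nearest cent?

Cost per mg of calcium: milk $0.0016, spinach $0.0042, sweet potato $0.0103.
Take 2.474 servings of milk: +866.0 mg calcium for $1.36 (total $1.36, still need 0.0 mg).
Filling from the cheapest source first is optimal under one linear minimum: $1.36.

$1.36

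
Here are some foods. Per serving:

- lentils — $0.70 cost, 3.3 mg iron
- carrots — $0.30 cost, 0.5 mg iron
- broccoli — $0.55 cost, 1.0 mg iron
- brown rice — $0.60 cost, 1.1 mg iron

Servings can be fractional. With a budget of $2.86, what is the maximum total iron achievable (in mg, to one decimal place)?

13.5 mg

Iron per dollar: lentils 4.714, brown rice 1.833, broccoli 1.818, carrots 1.667.
With no serving limits, spend the whole cost allowance on lentils: $2.86 / $0.70 × 3.3 mg = 13.5 mg.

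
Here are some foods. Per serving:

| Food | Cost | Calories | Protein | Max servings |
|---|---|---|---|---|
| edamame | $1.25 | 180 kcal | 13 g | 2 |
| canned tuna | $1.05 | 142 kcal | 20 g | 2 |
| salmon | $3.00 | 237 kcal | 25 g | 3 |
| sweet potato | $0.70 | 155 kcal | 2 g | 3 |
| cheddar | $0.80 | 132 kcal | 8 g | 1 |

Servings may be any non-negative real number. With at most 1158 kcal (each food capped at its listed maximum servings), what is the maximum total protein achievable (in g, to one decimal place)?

Protein per kcal: canned tuna 0.1408, salmon 0.1055, edamame 0.07222, cheddar 0.06061, sweet potato 0.0129.
Take 2 servings of canned tuna: uses 284 kcal, +40.0 g protein (running total 40.0 g).
Take 3 servings of salmon: uses 711 kcal, +75.0 g protein (running total 115.0 g).
Take 0.9056 servings of edamame: uses 163 kcal, +11.8 g protein (running total 126.8 g).
Greedy by best ratio exhausts the calories allowance optimally: 126.8 g.

126.8 g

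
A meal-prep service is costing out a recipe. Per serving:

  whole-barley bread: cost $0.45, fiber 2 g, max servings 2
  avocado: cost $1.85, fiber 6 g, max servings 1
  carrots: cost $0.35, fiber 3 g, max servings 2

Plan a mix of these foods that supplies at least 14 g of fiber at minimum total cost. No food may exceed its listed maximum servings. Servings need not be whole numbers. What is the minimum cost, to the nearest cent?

Cost per g of fiber: carrots $0.1167, whole-barley bread $0.2250, avocado $0.3083.
Take 2 servings of carrots: +6.0 g fiber for $0.70 (total $0.70, still need 8.0 g).
Take 2 servings of whole-barley bread: +4.0 g fiber for $0.90 (total $1.60, still need 4.0 g).
Take 0.6667 servings of avocado: +4.0 g fiber for $1.23 (total $2.83, still need 0.0 g).
Filling from the cheapest source first is optimal under one linear minimum: $2.83.

$2.83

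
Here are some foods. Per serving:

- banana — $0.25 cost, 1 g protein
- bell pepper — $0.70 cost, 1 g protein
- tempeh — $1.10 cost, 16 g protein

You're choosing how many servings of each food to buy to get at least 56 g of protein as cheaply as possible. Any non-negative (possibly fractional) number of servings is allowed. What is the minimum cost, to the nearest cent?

Cost per g of protein: tempeh $0.0688, banana $0.2500, bell pepper $0.7000.
With no serving limits, use only tempeh: 56 g / 16 g = 3.5 servings × $1.10 = $3.85.

$3.85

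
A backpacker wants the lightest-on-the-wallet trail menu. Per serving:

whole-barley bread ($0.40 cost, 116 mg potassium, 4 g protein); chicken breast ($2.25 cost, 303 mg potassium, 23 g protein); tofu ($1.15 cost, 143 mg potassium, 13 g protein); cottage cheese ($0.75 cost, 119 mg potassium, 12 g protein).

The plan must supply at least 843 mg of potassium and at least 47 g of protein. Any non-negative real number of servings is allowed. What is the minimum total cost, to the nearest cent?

$3.68

A basic optimal solution has at most two foods positive. Try each food alone and each pair with both targets met exactly.
whole-barley bread only: max(843/116, 47/4) = 11.75 servings → $4.70.
chicken breast only: max(843/303, 47/23) = 2.782 servings → $6.26.
tofu only: max(843/143, 47/13) = 5.895 servings → $6.78.
cottage cheese only: max(843/119, 47/12) = 7.084 servings → $5.31.
whole-barley bread + chicken breast with both tight: 3.536 servings and 1.429 servings → $4.63.
whole-barley bread + tofu with both tight: 4.528 servings and 2.222 servings → $4.37.
whole-barley bread + cottage cheese with both tight: 4.938 servings and 2.271 servings → $3.68.
chicken breast + tofu with both targets exact would need a negative amount; discard.
chicken breast + cottage cheese with both targets exact would need a negative amount; discard.
tofu + cottage cheese with both targets exact would need a negative amount; discard.
The minimum over all feasible corners is $3.68.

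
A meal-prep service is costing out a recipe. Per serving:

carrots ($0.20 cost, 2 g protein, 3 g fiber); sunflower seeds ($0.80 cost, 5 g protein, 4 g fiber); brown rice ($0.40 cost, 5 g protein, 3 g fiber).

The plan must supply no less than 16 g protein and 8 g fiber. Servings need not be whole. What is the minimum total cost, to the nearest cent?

$1.28

A basic optimal solution has at most two foods positive. Try each food alone and each pair with both targets met exactly.
carrots only: max(16/2, 8/3) = 8 servings → $1.60.
sunflower seeds only: max(16/5, 8/4) = 3.2 servings → $2.56.
brown rice only: max(16/5, 8/3) = 3.2 servings → $1.28.
carrots + sunflower seeds: intersection lies outside the first quadrant.
carrots + brown rice: the both-tight solution has a negative serving — not a feasible corner.
sunflower seeds + brown rice with both targets exact would need a negative amount; discard.
Cheapest feasible corner: $1.28.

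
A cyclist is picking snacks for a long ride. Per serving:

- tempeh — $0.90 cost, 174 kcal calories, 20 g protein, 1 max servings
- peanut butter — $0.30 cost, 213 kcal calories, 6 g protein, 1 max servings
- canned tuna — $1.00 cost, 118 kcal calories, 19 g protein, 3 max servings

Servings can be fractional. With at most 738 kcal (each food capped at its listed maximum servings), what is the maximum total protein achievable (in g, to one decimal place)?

Protein per kcal: canned tuna 0.161, tempeh 0.1149, peanut butter 0.02817.
Take 3 servings of canned tuna: uses 354 kcal, +57.0 g protein (running total 57.0 g).
Take 1 serving of tempeh: uses 174 kcal, +20.0 g protein (running total 77.0 g).
Take 0.9859 servings of peanut butter: uses 210 kcal, +5.9 g protein (running total 82.9 g).
Filling greedily by protein-per-kcal is optimal for one linear limit, giving 82.9 g.

82.9 g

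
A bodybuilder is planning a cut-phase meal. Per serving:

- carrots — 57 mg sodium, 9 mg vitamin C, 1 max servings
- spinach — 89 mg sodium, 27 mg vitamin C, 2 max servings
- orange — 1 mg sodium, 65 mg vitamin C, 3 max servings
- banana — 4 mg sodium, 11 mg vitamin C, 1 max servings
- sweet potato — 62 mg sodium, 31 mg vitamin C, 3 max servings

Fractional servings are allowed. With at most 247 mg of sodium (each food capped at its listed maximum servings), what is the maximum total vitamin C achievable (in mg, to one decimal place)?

Vitamin C per mg sodium: orange 65, banana 2.75, sweet potato 0.5, spinach 0.3034, carrots 0.1579.
Take 3 servings of orange: uses 3 mg sodium, +195.0 mg vitamin C (running total 195.0 mg).
Take 1 serving of banana: uses 4 mg sodium, +11.0 mg vitamin C (running total 206.0 mg).
Take 3 servings of sweet potato: uses 186 mg sodium, +93.0 mg vitamin C (running total 299.0 mg).
Take 0.6067 servings of spinach: uses 54 mg sodium, +16.4 mg vitamin C (running total 315.4 mg).
Filling greedily by vitamin C-per-mg sodium is optimal for one linear limit, giving 315.4 mg.

315.4 mg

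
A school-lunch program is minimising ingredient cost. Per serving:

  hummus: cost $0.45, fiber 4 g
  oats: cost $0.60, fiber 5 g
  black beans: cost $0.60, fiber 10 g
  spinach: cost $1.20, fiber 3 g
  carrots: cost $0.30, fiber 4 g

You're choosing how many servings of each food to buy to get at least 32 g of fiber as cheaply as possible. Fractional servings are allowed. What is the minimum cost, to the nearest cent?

Cost per g of fiber: black beans $0.0600, carrots $0.0750, hummus $0.1125, oats $0.1200, spinach $0.4000.
With no serving limits, use only black beans: 32 g / 10 g = 3.2 servings × $0.60 = $1.92.

$1.92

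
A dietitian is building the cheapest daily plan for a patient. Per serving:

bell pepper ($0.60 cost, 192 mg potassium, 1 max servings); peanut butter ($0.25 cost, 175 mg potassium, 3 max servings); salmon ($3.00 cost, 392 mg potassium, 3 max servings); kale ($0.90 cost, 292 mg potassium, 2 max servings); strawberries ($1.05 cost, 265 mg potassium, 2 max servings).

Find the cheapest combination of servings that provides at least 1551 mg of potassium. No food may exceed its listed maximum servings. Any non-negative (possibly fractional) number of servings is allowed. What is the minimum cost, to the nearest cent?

Cost per mg of potassium: peanut butter $0.0014, kale $0.0031, bell pepper $0.0031, strawberries $0.0040, salmon $0.0077.
Take 3 servings of peanut butter: +525.0 mg potassium for $0.75 (total $0.75, still need 1026.0 mg).
Take 2 servings of kale: +584.0 mg potassium for $1.80 (total $2.55, still need 442.0 mg).
Take 1 serving of bell pepper: +192.0 mg potassium for $0.60 (total $3.15, still need 250.0 mg).
Take 0.9434 servings of strawberries: +250.0 mg potassium for $0.99 (total $4.14, still need 0.0 mg).
Greedy by cheapest-per-mg is optimal for a single linear constraint, so the minimum cost is $4.14.

$4.14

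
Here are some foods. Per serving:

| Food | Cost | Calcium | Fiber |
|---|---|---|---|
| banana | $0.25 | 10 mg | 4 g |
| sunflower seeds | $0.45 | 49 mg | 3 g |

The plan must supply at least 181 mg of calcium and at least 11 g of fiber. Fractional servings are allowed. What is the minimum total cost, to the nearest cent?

$1.66

Two binding constraints pin down two serving amounts, so the optimal mix uses at most two foods. The candidates are each food alone (scaled to the tighter of calcium/fiber) and each pair with both constraints tight.
banana only: max(181/10, 11/4) = 18.1 servings → $4.53.
sunflower seeds only: max(181/49, 11/3) = 3.694 servings → $1.66.
banana + sunflower seeds with both targets exact would need a negative amount; discard.
The minimum over all feasible corners is $1.66.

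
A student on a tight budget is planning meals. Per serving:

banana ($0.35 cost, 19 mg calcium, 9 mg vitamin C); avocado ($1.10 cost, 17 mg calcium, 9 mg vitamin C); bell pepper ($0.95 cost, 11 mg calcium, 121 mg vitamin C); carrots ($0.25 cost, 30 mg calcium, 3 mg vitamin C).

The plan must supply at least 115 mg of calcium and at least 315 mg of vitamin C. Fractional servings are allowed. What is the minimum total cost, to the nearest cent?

$3.13

A basic optimal solution has at most two foods positive. Try each food alone and each pair with both targets met exactly.
banana only: max(115/19, 315/9) = 35 servings → $12.25.
avocado only: max(115/17, 315/9) = 35 servings → $38.50.
bell pepper only: max(115/11, 315/121) = 10.45 servings → $9.93.
carrots only: max(115/30, 315/3) = 105 servings → $26.25.
banana + avocado with both targets exact would need a negative amount; discard.
banana + bell pepper with both tight: 4.75 servings and 2.25 servings → $3.80.
banana + carrots: the both-tight solution has a negative serving — not a feasible corner.
avocado + bell pepper with both tight: 5.337 servings and 2.206 servings → $7.97.
avocado + carrots with both targets exact would need a negative amount; discard.
bell pepper + carrots with both tight: 2.531 servings and 2.905 servings → $3.13.
So the least-cost plan costs $3.13.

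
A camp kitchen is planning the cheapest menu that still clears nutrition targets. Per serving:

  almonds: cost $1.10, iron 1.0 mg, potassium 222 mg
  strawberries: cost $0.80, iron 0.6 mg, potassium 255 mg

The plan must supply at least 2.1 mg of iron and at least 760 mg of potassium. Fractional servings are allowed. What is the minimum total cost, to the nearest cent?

$2.65

The cheapest plan sits at a corner of the feasible region — with two constraints it uses at most two foods.
almonds only: max(2.1/1.0, 760/222) = 3.423 servings → $3.77.
strawberries only: max(2.1/0.6, 760/255) = 3.5 servings → $2.80.
almonds + strawberries with both tight: 0.6527 servings and 2.412 servings → $2.65.
Cheapest feasible corner: $2.65.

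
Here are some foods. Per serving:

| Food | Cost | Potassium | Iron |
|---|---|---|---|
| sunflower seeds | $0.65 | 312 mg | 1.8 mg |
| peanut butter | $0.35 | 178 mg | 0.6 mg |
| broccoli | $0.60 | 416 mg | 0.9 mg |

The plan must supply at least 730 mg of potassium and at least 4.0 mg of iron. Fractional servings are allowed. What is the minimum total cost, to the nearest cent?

$1.48

A basic optimal solution has at most two foods positive. Try each food alone and each pair with both targets met exactly.
sunflower seeds only: max(730/312, 4.0/1.8) = 2.34 servings → $1.52.
peanut butter only: max(730/178, 4.0/0.6) = 6.667 servings → $2.33.
broccoli only: max(730/416, 4.0/0.9) = 4.444 servings → $2.67.
sunflower seeds + peanut butter with both tight: 2.057 servings and 0.4955 servings → $1.51.
sunflower seeds + broccoli with both tight: 2.152 servings and 0.141 servings → $1.48.
peanut butter + broccoli: the both-tight solution has a negative serving — not a feasible corner.
The minimum over all feasible corners is $1.48.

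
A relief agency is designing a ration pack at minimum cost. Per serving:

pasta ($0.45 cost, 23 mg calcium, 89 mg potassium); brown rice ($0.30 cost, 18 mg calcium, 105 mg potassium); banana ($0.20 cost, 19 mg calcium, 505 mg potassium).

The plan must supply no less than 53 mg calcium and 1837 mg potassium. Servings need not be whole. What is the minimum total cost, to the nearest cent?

The cheapest plan sits at a corner of the feasible region — with two constraints it uses at most two foods.
pasta only: max(53/23, 1837/89) = 20.64 servings → $9.29.
brown rice only: max(53/18, 1837/105) = 17.5 servings → $5.25.
banana only: max(53/19, 1837/505) = 3.638 servings → $0.73.
pasta + brown rice with both targets exact would need a negative amount; discard.
pasta + banana: intersection lies outside the first quadrant.
brown rice + banana: intersection lies outside the first quadrant.
The minimum over all feasible corners is $0.73.

$0.73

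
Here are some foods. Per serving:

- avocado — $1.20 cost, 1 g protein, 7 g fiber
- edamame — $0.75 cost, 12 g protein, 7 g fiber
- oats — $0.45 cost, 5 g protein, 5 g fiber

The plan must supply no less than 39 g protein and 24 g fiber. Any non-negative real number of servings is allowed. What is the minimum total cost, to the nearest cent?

This is a tiny linear program; its minimum lies at a vertex of the feasible set. List the vertices and price them.
avocado only: max(39/1, 24/7) = 39 servings → $46.80.
edamame only: max(39/12, 24/7) = 3.429 servings → $2.57.
oats only: max(39/5, 24/5) = 7.8 servings → $3.51.
avocado + edamame with both tight: 0.1948 servings and 3.234 servings → $2.66.
avocado + oats: the both-tight solution has a negative serving — not a feasible corner.
edamame + oats with both tight: 3 servings and 0.6 servings → $2.52.
The minimum over all feasible corners is $2.52.

$2.52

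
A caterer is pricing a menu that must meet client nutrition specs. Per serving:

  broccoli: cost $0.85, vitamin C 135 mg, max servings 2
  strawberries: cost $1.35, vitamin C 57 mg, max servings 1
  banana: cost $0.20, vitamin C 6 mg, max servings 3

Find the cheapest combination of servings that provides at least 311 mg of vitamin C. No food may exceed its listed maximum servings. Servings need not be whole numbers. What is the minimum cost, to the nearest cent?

Cost per mg of vitamin C: broccoli $0.0063, strawberries $0.0237, banana $0.0333.
Take 2 servings of broccoli: +270.0 mg vitamin C for $1.70 (total $1.70, still need 41.0 mg).
Take 0.7193 servings of strawberries: +41.0 mg vitamin C for $0.97 (total $2.67, still need 0.0 mg).
Greedy by cheapest-per-mg is optimal for a single linear constraint, so the minimum cost is $2.67.

$2.67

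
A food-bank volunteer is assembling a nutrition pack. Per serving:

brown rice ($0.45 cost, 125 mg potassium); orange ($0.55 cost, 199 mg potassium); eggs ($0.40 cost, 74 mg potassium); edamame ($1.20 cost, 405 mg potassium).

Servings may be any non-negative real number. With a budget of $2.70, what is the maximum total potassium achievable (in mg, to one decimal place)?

Potassium per dollar: orange 361.8, edamame 337.5, brown rice 277.8, eggs 185.
With no serving limits, spend the whole cost allowance on orange: $2.70 / $0.55 × 199 mg = 976.9 mg.

976.9 mg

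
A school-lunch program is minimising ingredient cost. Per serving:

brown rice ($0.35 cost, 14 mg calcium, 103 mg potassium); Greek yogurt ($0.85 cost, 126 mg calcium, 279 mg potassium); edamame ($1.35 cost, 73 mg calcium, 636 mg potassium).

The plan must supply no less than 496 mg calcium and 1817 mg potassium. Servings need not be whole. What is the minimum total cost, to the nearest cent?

brown rice only: max(496/14, 1817/103) = 35.43 servings → $12.40.
Greek yogurt only: max(496/126, 1817/279) = 6.513 servings → $5.54.
edamame only: max(496/73, 1817/636) = 6.795 servings → $9.17.
brown rice + Greek yogurt with both tight: 9.982 servings and 2.827 servings → $5.90.
brown rice + edamame: the both-tight solution has a negative serving — not a feasible corner.
Greek yogurt + edamame with both tight: 3.059 servings and 1.515 servings → $4.65.
So the least-cost plan costs $4.65.

$4.65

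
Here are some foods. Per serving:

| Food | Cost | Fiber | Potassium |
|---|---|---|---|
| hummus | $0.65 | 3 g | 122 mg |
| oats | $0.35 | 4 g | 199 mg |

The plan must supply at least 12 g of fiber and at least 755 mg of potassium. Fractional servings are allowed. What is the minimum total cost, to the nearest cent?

$1.33

Check every corner: each single food scaled to meet both minima, and each pair solved so both constraints bind.
hummus only: max(12/3, 755/122) = 6.189 servings → $4.02.
oats only: max(12/4, 755/199) = 3.794 servings → $1.33.
hummus + oats: intersection lies outside the first quadrant.
Cheapest feasible corner: $1.33.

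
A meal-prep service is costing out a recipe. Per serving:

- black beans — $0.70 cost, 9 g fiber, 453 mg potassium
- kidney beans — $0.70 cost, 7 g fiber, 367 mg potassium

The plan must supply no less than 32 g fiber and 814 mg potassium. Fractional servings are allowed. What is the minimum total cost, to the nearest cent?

The cheapest plan sits at a corner of the feasible region — with two constraints it uses at most two foods.
black beans only: max(32/9, 814/453) = 3.556 servings → $2.49.
kidney beans only: max(32/7, 814/367) = 4.571 servings → $3.20.
black beans + kidney beans: the both-tight solution has a negative serving — not a feasible corner.
So the least-cost plan costs $2.49.

$2.49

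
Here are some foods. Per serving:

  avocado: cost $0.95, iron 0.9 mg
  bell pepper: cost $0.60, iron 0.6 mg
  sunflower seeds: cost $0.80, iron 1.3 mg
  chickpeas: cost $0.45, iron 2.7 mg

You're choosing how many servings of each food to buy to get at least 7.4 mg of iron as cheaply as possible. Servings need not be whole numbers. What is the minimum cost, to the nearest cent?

Cost per mg of iron: chickpeas $0.1667, sunflower seeds $0.6154, bell pepper $1.0000, avocado $1.0556.
With no serving limits, use only chickpeas: 7.4 mg / 2.7 mg = 2.741 servings × $0.45 = $1.23.

$1.23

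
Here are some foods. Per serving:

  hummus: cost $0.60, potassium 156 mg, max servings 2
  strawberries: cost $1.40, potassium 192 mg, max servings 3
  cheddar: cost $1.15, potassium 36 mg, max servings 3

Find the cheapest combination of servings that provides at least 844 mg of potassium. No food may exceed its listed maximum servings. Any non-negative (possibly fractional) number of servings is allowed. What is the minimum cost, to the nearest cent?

$5.08

Cost per mg of potassium: hummus $0.0038, strawberries $0.0073, cheddar $0.0319.
Take 2 servings of hummus: +312.0 mg potassium for $1.20 (total $1.20, still need 532.0 mg).
Take 2.771 servings of strawberries: +532.0 mg potassium for $3.88 (total $5.08, still need 0.0 mg).
Filling from the cheapest source first is optimal under one linear minimum: $5.08.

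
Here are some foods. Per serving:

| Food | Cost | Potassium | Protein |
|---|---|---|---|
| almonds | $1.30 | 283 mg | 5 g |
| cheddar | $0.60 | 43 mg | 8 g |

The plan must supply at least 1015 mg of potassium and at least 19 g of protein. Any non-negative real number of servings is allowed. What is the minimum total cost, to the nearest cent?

$4.72

Minimising a linear cost over {potassium ≥ 1015, protein ≥ 19, servings ≥ 0} — the optimum is at a vertex, using one or two foods.
almonds only: max(1015/283, 19/5) = 3.8 servings → $4.94.
cheddar only: max(1015/43, 19/8) = 23.6 servings → $14.16.
almonds + cheddar with both tight: 3.564 servings and 0.1474 servings → $4.72.
Cheapest feasible corner: $4.72.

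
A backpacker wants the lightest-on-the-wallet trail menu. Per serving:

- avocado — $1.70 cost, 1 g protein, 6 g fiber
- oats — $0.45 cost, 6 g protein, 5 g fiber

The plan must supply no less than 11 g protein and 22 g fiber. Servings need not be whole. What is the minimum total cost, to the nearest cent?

$1.98

A basic optimal solution has at most two foods positive. Try each food alone and each pair with both targets met exactly.
avocado only: max(11/1, 22/6) = 11 servings → $18.70.
oats only: max(11/6, 22/5) = 4.4 servings → $1.98.
avocado + oats with both tight: 2.484 servings and 1.419 servings → $4.86.
Cheapest feasible corner: $1.98.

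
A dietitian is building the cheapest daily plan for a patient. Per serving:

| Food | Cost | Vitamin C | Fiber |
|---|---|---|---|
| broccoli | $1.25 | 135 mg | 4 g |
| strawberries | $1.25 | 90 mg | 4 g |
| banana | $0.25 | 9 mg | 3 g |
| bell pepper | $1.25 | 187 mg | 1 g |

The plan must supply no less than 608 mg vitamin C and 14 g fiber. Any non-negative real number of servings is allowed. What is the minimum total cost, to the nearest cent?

At the optimum either one food covers both requirements or two foods hit both targets exactly; no other combination can be cheaper.
broccoli only: max(608/135, 14/4) = 4.504 servings → $5.63.
strawberries only: max(608/90, 14/4) = 6.756 servings → $8.44.
banana only: max(608/9, 14/3) = 67.56 servings → $16.89.
bell pepper only: max(608/187, 14/1) = 14 servings → $17.50.
broccoli + strawberries: intersection lies outside the first quadrant.
broccoli + banana: the both-tight solution has a negative serving — not a feasible corner.
broccoli + bell pepper with both tight: 3.279 servings and 0.8842 servings → $5.20.
strawberries + banana: the both-tight solution has a negative serving — not a feasible corner.
strawberries + bell pepper with both tight: 3.055 servings and 1.781 servings → $6.04.
banana + bell pepper with both tight: 3.641 servings and 3.076 servings → $4.76.
Cheapest feasible corner: $4.76.

$4.76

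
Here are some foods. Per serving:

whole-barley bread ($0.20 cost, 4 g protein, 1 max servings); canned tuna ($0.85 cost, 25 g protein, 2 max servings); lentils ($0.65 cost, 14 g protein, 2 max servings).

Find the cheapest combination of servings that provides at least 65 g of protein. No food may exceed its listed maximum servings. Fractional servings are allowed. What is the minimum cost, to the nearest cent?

$2.40

Cost per g of protein: canned tuna $0.0340, lentils $0.0464, whole-barley bread $0.0500.
Take 2 servings of canned tuna: +50.0 g protein for $1.70 (total $1.70, still need 15.0 g).
Take 1.071 servings of lentils: +15.0 g protein for $0.70 (total $2.40, still need 0.0 g).
Filling from the cheapest source first is optimal under one linear minimum: $2.40.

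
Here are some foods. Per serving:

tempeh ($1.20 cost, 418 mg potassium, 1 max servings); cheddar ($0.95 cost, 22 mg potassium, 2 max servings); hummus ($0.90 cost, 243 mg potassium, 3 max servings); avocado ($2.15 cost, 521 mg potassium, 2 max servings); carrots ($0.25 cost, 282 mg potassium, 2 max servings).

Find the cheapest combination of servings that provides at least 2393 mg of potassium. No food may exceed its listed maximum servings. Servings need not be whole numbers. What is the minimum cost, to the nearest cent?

$7.21

Cost per mg of potassium: carrots $0.0009, tempeh $0.0029, hummus $0.0037, avocado $0.0041, cheddar $0.0432.
Take 2 servings of carrots: +564.0 mg potassium for $0.50 (total $0.50, still need 1829.0 mg).
Take 1 serving of tempeh: +418.0 mg potassium for $1.20 (total $1.70, still need 1411.0 mg).
Take 3 servings of hummus: +729.0 mg potassium for $2.70 (total $4.40, still need 682.0 mg).
Take 1.309 servings of avocado: +682.0 mg potassium for $2.81 (total $7.21, still need 0.0 mg).
Greedy by cheapest-per-mg is optimal for a single linear constraint, so the minimum cost is $7.21.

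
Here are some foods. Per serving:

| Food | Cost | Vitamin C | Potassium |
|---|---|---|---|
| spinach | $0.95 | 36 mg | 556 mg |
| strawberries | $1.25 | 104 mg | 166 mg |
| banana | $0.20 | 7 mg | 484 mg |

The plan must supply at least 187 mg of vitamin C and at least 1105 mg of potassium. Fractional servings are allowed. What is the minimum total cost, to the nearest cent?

With two linear requirements the optimum uses one or two foods; enumerate the corners.
spinach only: max(187/36, 1105/556) = 5.194 servings → $4.93.
strawberries only: max(187/104, 1105/166) = 6.657 servings → $8.32.
banana only: max(187/7, 1105/484) = 26.71 servings → $5.34.
spinach + strawberries with both tight: 1.618 servings and 1.238 servings → $3.08.
spinach + banana: intersection lies outside the first quadrant.
strawberries + banana with both tight: 1.683 servings and 1.706 servings → $2.45.
So the least-cost plan costs $2.45.

$2.45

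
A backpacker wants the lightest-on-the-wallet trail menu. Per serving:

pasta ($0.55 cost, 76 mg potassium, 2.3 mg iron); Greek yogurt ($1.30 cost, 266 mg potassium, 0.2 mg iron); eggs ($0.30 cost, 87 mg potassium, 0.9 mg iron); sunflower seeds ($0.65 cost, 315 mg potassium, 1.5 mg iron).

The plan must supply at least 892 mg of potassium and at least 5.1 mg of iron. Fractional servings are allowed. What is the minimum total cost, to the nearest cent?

Compare the cost at each extreme point of the feasible region.
pasta only: max(892/76, 5.1/2.3) = 11.74 servings → $6.46.
Greek yogurt only: max(892/266, 5.1/0.2) = 25.5 servings → $33.15.
eggs only: max(892/87, 5.1/0.9) = 10.25 servings → $3.08.
sunflower seeds only: max(892/315, 5.1/1.5) = 3.4 servings → $2.21.
pasta + Greek yogurt with both tight: 1.975 servings and 2.789 servings → $4.71.
pasta + eggs with both targets exact would need a negative amount; discard.
pasta + sunflower seeds with both tight: 0.4398 servings and 2.726 servings → $2.01.
Greek yogurt + eggs with both tight: 1.618 servings and 5.307 servings → $3.69.
Greek yogurt + sunflower seeds: the both-tight solution has a negative serving — not a feasible corner.
eggs + sunflower seeds with both tight: 1.755 servings and 2.347 servings → $2.05.
So the least-cost plan costs $2.01.

$2.01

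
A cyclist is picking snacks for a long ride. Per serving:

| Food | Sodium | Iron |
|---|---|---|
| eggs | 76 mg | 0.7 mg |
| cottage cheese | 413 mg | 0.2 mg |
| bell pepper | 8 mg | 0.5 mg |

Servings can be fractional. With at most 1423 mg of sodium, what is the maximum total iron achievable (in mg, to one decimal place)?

Iron per mg sodium: bell pepper 0.0625, eggs 0.009211, cottage cheese 0.0004843.
With no serving limits, spend the whole sodium allowance on bell pepper: 1423 mg / 8 mg × 0.5 mg = 88.9 mg.

88.9 mg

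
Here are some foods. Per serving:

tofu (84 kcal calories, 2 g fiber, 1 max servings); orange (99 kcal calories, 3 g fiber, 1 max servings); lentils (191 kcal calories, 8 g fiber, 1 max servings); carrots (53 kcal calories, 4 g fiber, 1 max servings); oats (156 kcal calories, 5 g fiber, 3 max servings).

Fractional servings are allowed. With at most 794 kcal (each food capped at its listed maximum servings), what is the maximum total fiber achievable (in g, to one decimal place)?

29.5 g

Fiber per kcal: carrots 0.07547, lentils 0.04188, oats 0.03205, orange 0.0303, tofu 0.02381.
Take 1 serving of carrots: uses 53 kcal, +4.0 g fiber (running total 4.0 g).
Take 1 serving of lentils: uses 191 kcal, +8.0 g fiber (running total 12.0 g).
Take 3 servings of oats: uses 468 kcal, +15.0 g fiber (running total 27.0 g).
Take 0.8283 servings of orange: uses 82 kcal, +2.5 g fiber (running total 29.5 g).
Greedy by best ratio exhausts the calories allowance optimally: 29.5 g.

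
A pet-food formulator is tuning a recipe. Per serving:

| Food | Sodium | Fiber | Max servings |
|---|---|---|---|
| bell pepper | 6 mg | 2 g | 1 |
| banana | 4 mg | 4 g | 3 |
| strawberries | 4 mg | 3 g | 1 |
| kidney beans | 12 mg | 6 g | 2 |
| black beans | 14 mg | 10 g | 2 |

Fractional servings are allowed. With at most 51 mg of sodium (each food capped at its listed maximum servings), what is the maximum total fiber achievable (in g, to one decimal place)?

Fiber per mg sodium: banana 1, strawberries 0.75, black beans 0.7143, kidney beans 0.5, bell pepper 0.3333.
Take 3 servings of banana: uses 12 mg sodium, +12.0 g fiber (running total 12.0 g).
Take 1 serving of strawberries: uses 4 mg sodium, +3.0 g fiber (running total 15.0 g).
Take 2 servings of black beans: uses 28 mg sodium, +20.0 g fiber (running total 35.0 g).
Take 0.5833 servings of kidney beans: uses 7 mg sodium, +3.5 g fiber (running total 38.5 g).
Filling greedily by fiber-per-mg sodium is optimal for one linear limit, giving 38.5 g.

38.5 g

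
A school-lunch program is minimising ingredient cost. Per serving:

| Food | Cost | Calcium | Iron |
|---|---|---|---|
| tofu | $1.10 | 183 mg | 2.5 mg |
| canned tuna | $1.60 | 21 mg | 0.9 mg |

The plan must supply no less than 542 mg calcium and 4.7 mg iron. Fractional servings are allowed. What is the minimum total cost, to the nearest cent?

$3.26

Compare the cost at each extreme point of the feasible region.
tofu only: max(542/183, 4.7/2.5) = 2.962 servings → $3.26.
canned tuna only: max(542/21, 4.7/0.9) = 25.81 servings → $41.30.
tofu + canned tuna: intersection lies outside the first quadrant.
Cheapest feasible corner: $3.26.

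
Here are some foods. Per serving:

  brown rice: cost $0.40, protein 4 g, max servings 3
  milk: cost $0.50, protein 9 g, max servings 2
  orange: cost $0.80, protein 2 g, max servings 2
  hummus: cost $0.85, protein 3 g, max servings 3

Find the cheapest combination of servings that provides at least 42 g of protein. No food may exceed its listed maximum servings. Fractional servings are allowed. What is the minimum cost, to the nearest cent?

$5.95

Cost per g of protein: milk $0.0556, brown rice $0.1000, hummus $0.2833, orange $0.4000.
Take 2 servings of milk: +18.0 g protein for $1.00 (total $1.00, still need 24.0 g).
Take 3 servings of brown rice: +12.0 g protein for $1.20 (total $2.20, still need 12.0 g).
Take 3 servings of hummus: +9.0 g protein for $2.55 (total $4.75, still need 3.0 g).
Take 1.5 servings of orange: +3.0 g protein for $1.20 (total $5.95, still need 0.0 g).
Greedy by cheapest-per-g is optimal for a single linear constraint, so the minimum cost is $5.95.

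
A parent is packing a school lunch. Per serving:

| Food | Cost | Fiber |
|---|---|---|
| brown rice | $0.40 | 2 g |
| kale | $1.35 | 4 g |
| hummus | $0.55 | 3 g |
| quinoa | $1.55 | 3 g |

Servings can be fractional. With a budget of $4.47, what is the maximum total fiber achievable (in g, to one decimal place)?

Fiber per dollar: hummus 5.455, brown rice 5, kale 2.963, quinoa 1.935.
With no serving limits, spend the whole cost allowance on hummus: $4.47 / $0.55 × 3 g = 24.4 g.

24.4 g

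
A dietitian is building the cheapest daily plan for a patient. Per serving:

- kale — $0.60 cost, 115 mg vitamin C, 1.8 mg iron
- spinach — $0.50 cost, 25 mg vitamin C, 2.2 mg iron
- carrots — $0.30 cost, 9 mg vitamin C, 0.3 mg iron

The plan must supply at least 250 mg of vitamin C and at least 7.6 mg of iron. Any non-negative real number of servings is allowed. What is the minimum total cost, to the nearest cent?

$2.06

Two binding constraints pin down two serving amounts, so the optimal mix uses at most two foods. The candidates are each food alone (scaled to the tighter of vitamin C/iron) and each pair with both constraints tight.
kale only: max(250/115, 7.6/1.8) = 4.222 servings → $2.53.
spinach only: max(250/25, 7.6/2.2) = 10 servings → $5.00.
carrots only: max(250/9, 7.6/0.3) = 27.78 servings → $8.33.
kale + spinach with both tight: 1.731 servings and 2.038 servings → $2.06.
kale + carrots with both tight: 0.3607 servings and 23.17 servings → $7.17.
spinach + carrots: the both-tight solution has a negative serving — not a feasible corner.
Cheapest feasible corner: $2.06.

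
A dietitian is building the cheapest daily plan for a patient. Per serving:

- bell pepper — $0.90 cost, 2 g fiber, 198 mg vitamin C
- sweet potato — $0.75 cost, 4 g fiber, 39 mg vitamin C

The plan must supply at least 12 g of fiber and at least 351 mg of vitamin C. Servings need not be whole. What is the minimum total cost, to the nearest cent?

Compare the cost at each extreme point of the feasible region.
bell pepper only: max(12/2, 351/198) = 6 servings → $5.40.
sweet potato only: max(12/4, 351/39) = 9 servings → $6.75.
bell pepper + sweet potato with both tight: 1.311 servings and 2.345 servings → $2.94.
The minimum over all feasible corners is $2.94.

$2.94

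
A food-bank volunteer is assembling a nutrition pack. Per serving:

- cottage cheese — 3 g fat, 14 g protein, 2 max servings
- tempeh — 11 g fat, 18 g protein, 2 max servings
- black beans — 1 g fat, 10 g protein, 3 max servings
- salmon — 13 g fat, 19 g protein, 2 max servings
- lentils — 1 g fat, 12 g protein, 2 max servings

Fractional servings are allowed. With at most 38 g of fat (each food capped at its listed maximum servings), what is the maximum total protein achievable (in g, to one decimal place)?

Protein per g fat: lentils 12, black beans 10, cottage cheese 4.667, tempeh 1.636, salmon 1.462.
Take 2 servings of lentils: uses 2 g fat, +24.0 g protein (running total 24.0 g).
Take 3 servings of black beans: uses 3 g fat, +30.0 g protein (running total 54.0 g).
Take 2 servings of cottage cheese: uses 6 g fat, +28.0 g protein (running total 82.0 g).
Take 2 servings of tempeh: uses 22 g fat, +36.0 g protein (running total 118.0 g).
Take 0.3846 servings of salmon: uses 5 g fat, +7.3 g protein (running total 125.3 g).
Filling greedily by protein-per-g fat is optimal for one linear limit, giving 125.3 g.

125.3 g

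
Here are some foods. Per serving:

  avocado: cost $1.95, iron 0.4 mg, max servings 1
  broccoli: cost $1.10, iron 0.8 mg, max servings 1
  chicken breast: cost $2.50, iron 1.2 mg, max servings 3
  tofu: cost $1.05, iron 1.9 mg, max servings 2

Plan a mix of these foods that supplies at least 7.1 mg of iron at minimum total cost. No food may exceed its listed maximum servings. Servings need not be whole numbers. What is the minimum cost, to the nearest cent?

$8.41

Cost per mg of iron: tofu $0.5526, broccoli $1.3750, chicken breast $2.0833, avocado $4.8750.
Take 2 servings of tofu: +3.8 mg iron for $2.10 (total $2.10, still need 3.3 mg).
Take 1 serving of broccoli: +0.8 mg iron for $1.10 (total $3.20, still need 2.5 mg).
Take 2.083 servings of chicken breast: +2.5 mg iron for $5.21 (total $8.41, still need 0.0 mg).
Filling from the cheapest source first is optimal under one linear minimum: $8.41.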